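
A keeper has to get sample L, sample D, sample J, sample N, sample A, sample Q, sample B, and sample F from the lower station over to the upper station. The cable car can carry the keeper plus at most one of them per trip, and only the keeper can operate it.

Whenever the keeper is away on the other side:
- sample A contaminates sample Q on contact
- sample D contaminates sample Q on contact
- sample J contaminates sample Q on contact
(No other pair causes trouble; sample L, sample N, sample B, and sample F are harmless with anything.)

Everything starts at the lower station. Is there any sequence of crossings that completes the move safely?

No

Following every safe sequence of crossings from the start, the most of the 8 that can be at the upper station as the cable car arrives there on crossings 1, 3, 5, 7, 9, 11 is 1, 2, 3, 4, 5, 6 respectively; the best ever achieved is 6 of 8.
From crossing 13 on, no configuration arises that was not already reachable earlier: only 144 distinct safe configurations (who is on which side, and where the cable car is) can ever be reached, none of them has everyone across, and every continuation just revisits them. So no valid plan exists.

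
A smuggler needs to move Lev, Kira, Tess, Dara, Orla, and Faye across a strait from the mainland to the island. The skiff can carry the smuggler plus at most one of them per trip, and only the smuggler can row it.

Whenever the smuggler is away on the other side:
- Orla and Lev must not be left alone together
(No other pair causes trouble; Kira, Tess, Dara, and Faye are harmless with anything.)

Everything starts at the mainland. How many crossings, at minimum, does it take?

Counting alone: the smuggler can take at most 1 across per trip to the island, so moving all 6 needs at least 6 loaded trips out, with a return between consecutive ones — at least 11 crossings.
The plan below uses exactly 11 crossings, so it is optimal:
1. Smuggler goes to the island with Lev.  [the mainland: Dara, Faye, Kira, Orla, Tess | the island: Lev]
2. Smuggler goes back to the mainland alone.  [the mainland: Dara, Faye, Kira, Orla, Tess | the island: Lev]
3. Smuggler goes to the island with Kira.  [the mainland: Dara, Faye, Orla, Tess | the island: Kira, Lev]
4. Smuggler goes back to the mainland alone.  [the mainland: Dara, Faye, Orla, Tess | the island: Kira, Lev]
5. Smuggler goes to the island with Tess.  [the mainland: Dara, Faye, Orla | the island: Kira, Lev, Tess]
6. Smuggler goes back to the mainland alone.  [the mainland: Dara, Faye, Orla | the island: Kira, Lev, Tess]
7. Smuggler goes to the island with Dara.  [the mainland: Faye, Orla | the island: Dara, Kira, Lev, Tess]
8. Smuggler goes back to the mainland alone.  [the mainland: Faye, Orla | the island: Dara, Kira, Lev, Tess]
9. Smuggler goes to the island with Faye.  [the mainland: Orla | the island: Dara, Faye, Kira, Lev, Tess]
10. Smuggler goes back to the mainland alone.  [the mainland: Orla | the island: Dara, Faye, Kira, Lev, Tess]
11. Smuggler goes to the island with Orla.  [the mainland: — | the island: Dara, Faye, Kira, Lev, Orla, Tess]

11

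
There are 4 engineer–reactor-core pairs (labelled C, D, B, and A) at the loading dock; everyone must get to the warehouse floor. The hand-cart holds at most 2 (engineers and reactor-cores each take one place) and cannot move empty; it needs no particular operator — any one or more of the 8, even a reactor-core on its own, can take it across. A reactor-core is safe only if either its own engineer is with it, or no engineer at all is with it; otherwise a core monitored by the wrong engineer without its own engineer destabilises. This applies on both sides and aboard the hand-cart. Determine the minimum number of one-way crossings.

impossible

Following every safe sequence of crossings from the start, the most of the 8 that can be at the warehouse floor as the hand-cart arrives there on crossings 1, 3, 5 is 2, 3, 4 respectively; the best ever achieved is 4 of 8.
From crossing 7 on, no configuration arises that was not already reachable earlier: only 44 distinct safe configurations (who is on which side, and where the hand-cart is) can ever be reached, none of them has everyone across, and every continuation just revisits them. So no valid plan exists.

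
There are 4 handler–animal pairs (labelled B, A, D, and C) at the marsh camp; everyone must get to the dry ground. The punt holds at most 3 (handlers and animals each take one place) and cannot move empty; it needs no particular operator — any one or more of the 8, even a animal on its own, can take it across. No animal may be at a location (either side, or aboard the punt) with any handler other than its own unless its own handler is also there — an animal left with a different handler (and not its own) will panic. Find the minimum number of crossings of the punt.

Counting alone: each trip to the dry ground takes at most 3 across and each return brings at least 1 back, so after t trips out (and t−1 returns) at most 3t − (t−1) of the 8 are across; that first reaches 8 at t = 4, so at least 7 crossings are needed.
The safety rule pushes this higher. Following every safe sequence of crossings, the most of the 8 that can be at the dry ground as the punt arrives there on crossing 7 is 7 — never all 8.
So no plan with fewer than 9 crossings exists, and this one achieves 9:
1. animal B and handler B cross → the dry ground.
2. handler B crosses ← the marsh camp.
3. animal A, handler A, and handler B cross → the dry ground.
4. animal B and handler B cross ← the marsh camp.
5. handler B, handler C, and handler D cross → the dry ground.
6. animal A crosses ← the marsh camp.
7. animal A and animal B cross → the dry ground.
8. animal B crosses ← the marsh camp.
9. animal B, animal C, and animal D cross → the dry ground.

9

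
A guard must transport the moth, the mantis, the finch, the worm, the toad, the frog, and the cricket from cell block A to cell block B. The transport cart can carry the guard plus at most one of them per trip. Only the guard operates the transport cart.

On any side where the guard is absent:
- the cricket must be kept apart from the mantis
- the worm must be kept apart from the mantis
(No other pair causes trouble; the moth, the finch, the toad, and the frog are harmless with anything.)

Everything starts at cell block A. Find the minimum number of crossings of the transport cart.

15

Counting alone: the guard can take at most 1 across per trip to cell block B, so moving all 7 needs at least 7 loaded trips out, with a return between consecutive ones — at least 13 crossings.
The safety rule pushes this higher. Following every safe sequence of crossings, the most of the 7 that can be at cell block B as the transport cart arrives there on crossing 13 is 6 — never all 7.
So no plan with fewer than 15 crossings exists, and this one achieves 15:
1. Guard goes to cell block B with the mantis.  [cell block A: the cricket, the finch, the frog, the moth, the toad, the worm | cell block B: the mantis]
2. Guard goes back to cell block A alone.  [cell block A: the cricket, the finch, the frog, the moth, the toad, the worm | cell block B: the mantis]
3. Guard goes to cell block B with the moth.  [cell block A: the cricket, the finch, the frog, the toad, the worm | cell block B: the mantis, the moth]
4. Guard goes back to cell block A alone.  [cell block A: the cricket, the finch, the frog, the toad, the worm | cell block B: the mantis, the moth]
5. Guard goes to cell block B with the finch.  [cell block A: the cricket, the frog, the toad, the worm | cell block B: the finch, the mantis, the moth]
6. Guard goes back to cell block A alone.  [cell block A: the cricket, the frog, the toad, the worm | cell block B: the finch, the mantis, the moth]
7. Guard goes to cell block B with the worm.  [cell block A: the cricket, the frog, the toad | cell block B: the finch, the mantis, the moth, the worm]
8. Guard goes back to cell block A with the mantis.  [cell block A: the cricket, the frog, the mantis, the toad | cell block B: the finch, the moth, the worm]
9. Guard goes to cell block B with the cricket.  [cell block A: the frog, the mantis, the toad | cell block B: the cricket, the finch, the moth, the worm]
10. Guard goes back to cell block A alone.  [cell block A: the frog, the mantis, the toad | cell block B: the cricket, the finch, the moth, the worm]
11. Guard goes to cell block B with the toad.  [cell block A: the frog, the mantis | cell block B: the cricket, the finch, the moth, the toad, the worm]
12. Guard goes back to cell block A alone.  [cell block A: the frog, the mantis | cell block B: the cricket, the finch, the moth, the toad, the worm]
13. Guard goes to cell block B with the frog.  [cell block A: the mantis | cell block B: the cricket, the finch, the frog, the moth, the toad, the worm]
14. Guard goes back to cell block A alone.  [cell block A: the mantis | cell block B: the cricket, the finch, the frog, the moth, the toad, the worm]
15. Guard goes to cell block B with the mantis.  [cell block A: — | cell block B: the cricket, the finch, the frog, the mantis, the moth, the toad, the worm]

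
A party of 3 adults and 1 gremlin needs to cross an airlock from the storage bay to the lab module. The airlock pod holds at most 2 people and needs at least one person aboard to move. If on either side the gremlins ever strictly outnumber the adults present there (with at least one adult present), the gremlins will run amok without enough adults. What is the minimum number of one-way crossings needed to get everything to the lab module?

Counting alone: each trip to the lab module takes at most 2 across and each return brings at least 1 back, so after t trips out (and t−1 returns) at most 2t − (t−1) of the 4 are across; that first reaches 4 at t = 3, so at least 5 crossings are needed.
The plan below uses exactly 5 crossings, so it is optimal:
1. 1 adult and 1 gremlin → the lab module.  (the storage bay: 2A 0G; the lab module: 1A 1G)
2. 1 gremlin ← the storage bay.  (the storage bay: 2A 1G; the lab module: 1A 0G)
3. 1 adult and 1 gremlin → the lab module.  (the storage bay: 1A 0G; the lab module: 2A 1G)
4. 1 gremlin ← the storage bay.  (the storage bay: 1A 1G; the lab module: 2A 0G)
5. 1 adult and 1 gremlin → the lab module.  (the storage bay: 0A 0G; the lab module: 3A 1G)

5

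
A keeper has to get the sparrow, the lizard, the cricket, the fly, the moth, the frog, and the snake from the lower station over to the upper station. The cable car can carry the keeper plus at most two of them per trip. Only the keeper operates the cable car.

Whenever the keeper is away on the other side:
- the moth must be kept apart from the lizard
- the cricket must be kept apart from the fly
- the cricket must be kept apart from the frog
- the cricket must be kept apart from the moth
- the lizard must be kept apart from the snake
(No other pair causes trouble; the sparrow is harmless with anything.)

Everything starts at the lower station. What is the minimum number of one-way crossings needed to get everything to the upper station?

9

Counting alone: the keeper can take at most 2 across per trip to the upper station, so moving all 7 needs at least 4 loaded trips out, with a return between consecutive ones — at least 7 crossings.
The safety rule pushes this higher. Following every safe sequence of crossings, the most of the 7 that can be at the upper station as the cable car arrives there on crossing 7 is 6 — never all 7.
So no plan with fewer than 9 crossings exists, and this one achieves 9:
1. Keeper goes to the upper station with the cricket and the lizard.  [the lower station: the fly, the frog, the moth, the snake, the sparrow | the upper station: the cricket, the lizard]
2. Keeper goes back to the lower station alone.  [the lower station: the fly, the frog, the moth, the snake, the sparrow | the upper station: the cricket, the lizard]
3. Keeper goes to the upper station with the sparrow.  [the lower station: the fly, the frog, the moth, the snake | the upper station: the cricket, the lizard, the sparrow]
4. Keeper goes back to the lower station alone.  [the lower station: the fly, the frog, the moth, the snake | the upper station: the cricket, the lizard, the sparrow]
5. Keeper goes to the upper station with the fly and the moth.  [the lower station: the frog, the snake | the upper station: the cricket, the fly, the lizard, the moth, the sparrow]
6. Keeper goes back to the lower station with the cricket and the lizard.  [the lower station: the cricket, the frog, the lizard, the snake | the upper station: the fly, the moth, the sparrow]
7. Keeper goes to the upper station with the frog and the snake.  [the lower station: the cricket, the lizard | the upper station: the fly, the frog, the moth, the snake, the sparrow]
8. Keeper goes back to the lower station alone.  [the lower station: the cricket, the lizard | the upper station: the fly, the frog, the moth, the snake, the sparrow]
9. Keeper goes to the upper station with the cricket and the lizard.  [the lower station: — | the upper station: the cricket, the fly, the frog, the lizard, the moth, the snake, the sparrow]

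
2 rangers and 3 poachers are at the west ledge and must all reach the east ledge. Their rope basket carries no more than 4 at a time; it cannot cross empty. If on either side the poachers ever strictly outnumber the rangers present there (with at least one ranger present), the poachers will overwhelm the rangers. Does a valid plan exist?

No

The poachers already outnumber the rangers at the west ledge before anyone moves, so the starting position itself is disallowed.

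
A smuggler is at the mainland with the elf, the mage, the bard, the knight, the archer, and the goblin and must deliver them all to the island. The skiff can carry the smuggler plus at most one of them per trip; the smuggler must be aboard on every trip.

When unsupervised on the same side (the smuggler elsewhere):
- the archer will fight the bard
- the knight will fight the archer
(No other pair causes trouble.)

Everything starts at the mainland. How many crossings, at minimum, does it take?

Counting alone: the smuggler can take at most 1 across per trip to the island, so moving all 6 needs at least 6 loaded trips out, with a return between consecutive ones — at least 11 crossings.
The safety rule pushes this higher. Following every safe sequence of crossings, the most of the 6 that can be at the island as the skiff arrives there on crossing 11 is 5 — never all 6.
So no plan with fewer than 13 crossings exists, and this one achieves 13:
1. Smuggler goes to the island with the archer.
2. Smuggler goes back to the mainland alone.
3. Smuggler goes to the island with the elf.
4. Smuggler goes back to the mainland alone.
5. Smuggler goes to the island with the mage.
6. Smuggler goes back to the mainland alone.
7. Smuggler goes to the island with the bard.
8. Smuggler goes back to the mainland with the archer.
9. Smuggler goes to the island with the knight.
10. Smuggler goes back to the mainland alone.
11. Smuggler goes to the island with the goblin.
12. Smuggler goes back to the mainland alone.
13. Smuggler goes to the island with the archer.

13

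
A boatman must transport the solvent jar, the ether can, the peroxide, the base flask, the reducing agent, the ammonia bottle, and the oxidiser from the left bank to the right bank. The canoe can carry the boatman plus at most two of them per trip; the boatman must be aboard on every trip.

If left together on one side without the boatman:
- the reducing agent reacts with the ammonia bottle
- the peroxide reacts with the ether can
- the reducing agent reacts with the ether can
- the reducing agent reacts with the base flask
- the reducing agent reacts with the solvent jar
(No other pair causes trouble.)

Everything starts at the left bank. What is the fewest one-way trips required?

Counting alone: the boatman can take at most 2 across per trip to the right bank, so moving all 7 needs at least 4 loaded trips out, with a return between consecutive ones — at least 7 crossings.
The safety rule pushes this higher. Following every safe sequence of crossings, the most of the 7 that can be at the right bank as the canoe arrives there on crossing 7 is 6 — never all 7.
So no plan with fewer than 9 crossings exists, and this one achieves 9:
1. Boatman goes to the right bank with the ether can and the reducing agent.  [the left bank: the ammonia bottle, the base flask, the oxidiser, the peroxide, the solvent jar | the right bank: the ether can, the reducing agent]
2. Boatman goes back to the left bank with the ether can.  [the left bank: the ammonia bottle, the base flask, the ether can, the oxidiser, the peroxide, the solvent jar | the right bank: the reducing agent]
3. Boatman goes to the right bank with the ether can and the solvent jar.  [the left bank: the ammonia bottle, the base flask, the oxidiser, the peroxide | the right bank: the ether can, the reducing agent, the solvent jar]
4. Boatman goes back to the left bank with the reducing agent.  [the left bank: the ammonia bottle, the base flask, the oxidiser, the peroxide, the reducing agent | the right bank: the ether can, the solvent jar]
5. Boatman goes to the right bank with the base flask and the reducing agent.  [the left bank: the ammonia bottle, the oxidiser, the peroxide | the right bank: the base flask, the ether can, the reducing agent, the solvent jar]
6. Boatman goes back to the left bank with the reducing agent.  [the left bank: the ammonia bottle, the oxidiser, the peroxide, the reducing agent | the right bank: the base flask, the ether can, the solvent jar]
7. Boatman goes to the right bank with the ammonia bottle and the oxidiser.  [the left bank: the peroxide, the reducing agent | the right bank: the ammonia bottle, the base flask, the ether can, the oxidiser, the solvent jar]
8. Boatman goes back to the left bank alone.  [the left bank: the peroxide, the reducing agent | the right bank: the ammonia bottle, the base flask, the ether can, the oxidiser, the solvent jar]
9. Boatman goes to the right bank with the peroxide and the reducing agent.  [the left bank: — | the right bank: the ammonia bottle, the base flask, the ether can, the oxidiser, the peroxide, the reducing agent, the solvent jar]

9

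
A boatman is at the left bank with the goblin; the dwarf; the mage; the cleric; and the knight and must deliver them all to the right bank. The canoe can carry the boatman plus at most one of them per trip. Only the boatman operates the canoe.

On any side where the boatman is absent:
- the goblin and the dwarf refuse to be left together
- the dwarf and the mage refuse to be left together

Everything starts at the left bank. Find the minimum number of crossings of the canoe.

Counting alone: the boatman can take at most 1 across per trip to the right bank, so moving all 5 needs at least 5 loaded trips out, with a return between consecutive ones — at least 9 crossings.
The safety rule pushes this higher. Following every safe sequence of crossings, the most of the 5 that can be at the right bank as the canoe arrives there on crossing 9 is 4 — never all 5.
So no plan with fewer than 11 crossings exists, and this one achieves 11:
1. Boatman goes to the right bank with the dwarf.  [the left bank: the cleric, the goblin, the knight, the mage | the right bank: the dwarf]
2. Boatman goes back to the left bank alone.  [the left bank: the cleric, the goblin, the knight, the mage | the right bank: the dwarf]
3. Boatman goes to the right bank with the goblin.  [the left bank: the cleric, the knight, the mage | the right bank: the dwarf, the goblin]
4. Boatman goes back to the left bank with the dwarf.  [the left bank: the cleric, the dwarf, the knight, the mage | the right bank: the goblin]
5. Boatman goes to the right bank with the mage.  [the left bank: the cleric, the dwarf, the knight | the right bank: the goblin, the mage]
6. Boatman goes back to the left bank alone.  [the left bank: the cleric, the dwarf, the knight | the right bank: the goblin, the mage]
7. Boatman goes to the right bank with the cleric.  [the left bank: the dwarf, the knight | the right bank: the cleric, the goblin, the mage]
8. Boatman goes back to the left bank alone.  [the left bank: the dwarf, the knight | the right bank: the cleric, the goblin, the mage]
9. Boatman goes to the right bank with the knight.  [the left bank: the dwarf | the right bank: the cleric, the goblin, the knight, the mage]
10. Boatman goes back to the left bank alone.  [the left bank: the dwarf | the right bank: the cleric, the goblin, the knight, the mage]
11. Boatman goes to the right bank with the dwarf.  [the left bank: — | the right bank: the cleric, the dwarf, the goblin, the knight, the mage]

11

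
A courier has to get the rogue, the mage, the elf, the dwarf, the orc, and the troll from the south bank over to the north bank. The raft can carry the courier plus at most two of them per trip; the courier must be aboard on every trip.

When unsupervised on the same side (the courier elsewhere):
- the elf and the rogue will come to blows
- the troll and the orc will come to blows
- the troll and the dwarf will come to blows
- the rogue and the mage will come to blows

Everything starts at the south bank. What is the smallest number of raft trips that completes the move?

7

Counting alone: the courier can take at most 2 across per trip to the north bank, so moving all 6 needs at least 3 loaded trips out, with a return between consecutive ones — at least 5 crossings.
The safety rule pushes this higher. Following every safe sequence of crossings, the most of the 6 that can be at the north bank as the raft arrives there on crossing 5 is 5 — never all 6.
So no plan with fewer than 7 crossings exists, and this one achieves 7:
1. Courier goes to the north bank with the rogue and the troll.  [the south bank: the dwarf, the elf, the mage, the orc | the north bank: the rogue, the troll]
2. Courier goes back to the south bank alone.  [the south bank: the dwarf, the elf, the mage, the orc | the north bank: the rogue, the troll]
3. Courier goes to the north bank with the elf and the mage.  [the south bank: the dwarf, the orc | the north bank: the elf, the mage, the rogue, the troll]
4. Courier goes back to the south bank with the rogue.  [the south bank: the dwarf, the orc, the rogue | the north bank: the elf, the mage, the troll]
5. Courier goes to the north bank with the dwarf and the orc.  [the south bank: the rogue | the north bank: the dwarf, the elf, the mage, the orc, the troll]
6. Courier goes back to the south bank with the troll.  [the south bank: the rogue, the troll | the north bank: the dwarf, the elf, the mage, the orc]
7. Courier goes to the north bank with the rogue and the troll.  [the south bank: — | the north bank: the dwarf, the elf, the mage, the orc, the rogue, the troll]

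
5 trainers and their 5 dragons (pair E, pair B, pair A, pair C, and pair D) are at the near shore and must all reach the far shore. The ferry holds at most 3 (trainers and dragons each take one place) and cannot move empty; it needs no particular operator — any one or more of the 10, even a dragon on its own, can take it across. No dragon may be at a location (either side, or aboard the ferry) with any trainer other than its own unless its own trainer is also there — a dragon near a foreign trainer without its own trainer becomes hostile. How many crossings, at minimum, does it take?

11

Counting alone: each trip to the far shore takes at most 3 across and each return brings at least 1 back, so after t trips out (and t−1 returns) at most 3t − (t−1) of the 10 are across; that first reaches 10 at t = 5, so at least 9 crossings are needed.
The safety rule pushes this higher. Following every safe sequence of crossings, the most of the 10 that can be at the far shore as the ferry arrives there on crossing 9 is 9 — never all 10.
So no plan with fewer than 11 crossings exists, and this one achieves 11:
1. dragon E and trainer E cross → the far shore.
2. trainer E crosses ← the near shore.
3. dragon A, dragon B, and dragon C cross → the far shore.
4. dragon E crosses ← the near shore.
5. trainer A, trainer B, and trainer C cross → the far shore.
6. dragon B and trainer B cross ← the near shore.
7. trainer B, trainer D, and trainer E cross → the far shore.
8. dragon A crosses ← the near shore.
9. dragon B and dragon E cross → the far shore.
10. dragon E crosses ← the near shore.
11. dragon A, dragon D, and dragon E cross → the far shore.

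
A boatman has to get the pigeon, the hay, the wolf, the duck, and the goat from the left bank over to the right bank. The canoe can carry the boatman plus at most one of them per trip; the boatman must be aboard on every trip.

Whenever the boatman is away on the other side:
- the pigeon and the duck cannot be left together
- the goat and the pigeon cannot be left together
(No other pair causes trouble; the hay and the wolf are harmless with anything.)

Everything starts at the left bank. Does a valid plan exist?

1. Boatman goes to the right bank with the pigeon.
2. Boatman goes back to the left bank alone.
3. Boatman goes to the right bank with the hay.
4. Boatman goes back to the left bank alone.
5. Boatman goes to the right bank with the wolf.
6. Boatman goes back to the left bank alone.
7. Boatman goes to the right bank with the duck.
8. Boatman goes back to the left bank with the pigeon.
9. Boatman goes to the right bank with the goat.
10. Boatman goes back to the left bank alone.
11. Boatman goes to the right bank with the pigeon.

Yes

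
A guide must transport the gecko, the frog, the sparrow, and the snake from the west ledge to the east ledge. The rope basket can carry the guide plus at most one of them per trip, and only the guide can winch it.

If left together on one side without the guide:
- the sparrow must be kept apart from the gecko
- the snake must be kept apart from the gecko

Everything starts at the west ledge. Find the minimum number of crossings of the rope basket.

9

Counting alone: the guide can take at most 1 across per trip to the east ledge, so moving all 4 needs at least 4 loaded trips out, with a return between consecutive ones — at least 7 crossings.
The safety rule pushes this higher. Following every safe sequence of crossings, the most of the 4 that can be at the east ledge as the rope basket arrives there on crossing 7 is 3 — never all 4.
So no plan with fewer than 9 crossings exists, and this one achieves 9:
1. Guide goes to the east ledge with the gecko.  [the west ledge: the frog, the snake, the sparrow | the east ledge: the gecko]
2. Guide goes back to the west ledge alone.  [the west ledge: the frog, the snake, the sparrow | the east ledge: the gecko]
3. Guide goes to the east ledge with the frog.  [the west ledge: the snake, the sparrow | the east ledge: the frog, the gecko]
4. Guide goes back to the west ledge alone.  [the west ledge: the snake, the sparrow | the east ledge: the frog, the gecko]
5. Guide goes to the east ledge with the sparrow.  [the west ledge: the snake | the east ledge: the frog, the gecko, the sparrow]
6. Guide goes back to the west ledge with the gecko.  [the west ledge: the gecko, the snake | the east ledge: the frog, the sparrow]
7. Guide goes to the east ledge with the snake.  [the west ledge: the gecko | the east ledge: the frog, the snake, the sparrow]
8. Guide goes back to the west ledge alone.  [the west ledge: the gecko | the east ledge: the frog, the snake, the sparrow]
9. Guide goes to the east ledge with the gecko.  [the west ledge: — | the east ledge: the frog, the gecko, the snake, the sparrow]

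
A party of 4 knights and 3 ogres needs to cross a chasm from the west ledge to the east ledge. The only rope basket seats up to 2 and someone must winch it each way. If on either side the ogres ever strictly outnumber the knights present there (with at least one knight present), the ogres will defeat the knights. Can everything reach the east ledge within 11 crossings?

Yes — this plan uses 11 crossings (≤ 11):
1. 2 ogres → the east ledge.  (the west ledge: 4K 1O; the east ledge: 0K 2O)
2. 1 ogre ← the west ledge.  (the west ledge: 4K 2O; the east ledge: 0K 1O)
3. 2 ogres → the east ledge.  (the west ledge: 4K 0O; the east ledge: 0K 3O)
4. 1 ogre ← the west ledge.  (the west ledge: 4K 1O; the east ledge: 0K 2O)
5. 2 knights → the east ledge.  (the west ledge: 2K 1O; the east ledge: 2K 2O)
6. 1 ogre ← the west ledge.  (the west ledge: 2K 2O; the east ledge: 2K 1O)
7. 1 knight and 1 ogre → the east ledge.  (the west ledge: 1K 1O; the east ledge: 3K 2O)
8. 1 knight ← the west ledge.  (the west ledge: 2K 1O; the east ledge: 2K 2O)
9. 1 knight and 1 ogre → the east ledge.  (the west ledge: 1K 0O; the east ledge: 3K 3O)
10. 1 ogre ← the west ledge.  (the west ledge: 1K 1O; the east ledge: 3K 2O)
11. 1 knight and 1 ogre → the east ledge.  (the west ledge: 0K 0O; the east ledge: 4K 3O)

Yes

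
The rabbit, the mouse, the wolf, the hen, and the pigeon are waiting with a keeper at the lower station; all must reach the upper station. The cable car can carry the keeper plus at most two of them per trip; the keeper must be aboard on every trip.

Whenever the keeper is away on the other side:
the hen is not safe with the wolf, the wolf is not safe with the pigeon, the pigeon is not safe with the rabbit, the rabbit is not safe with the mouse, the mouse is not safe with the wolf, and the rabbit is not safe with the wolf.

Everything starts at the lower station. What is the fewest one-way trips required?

Counting alone: the keeper can take at most 2 across per trip to the upper station, so moving all 5 needs at least 3 loaded trips out, with a return between consecutive ones — at least 5 crossings.
The safety rule pushes this higher. Following every safe sequence of crossings, the most of the 5 that can be at the upper station as the cable car arrives there on crossing 5 is 4 — never all 5.
So no plan with fewer than 7 crossings exists, and this one achieves 7:
1. Keeper goes to the upper station with the rabbit and the wolf.  [the lower station: the hen, the mouse, the pigeon | the upper station: the rabbit, the wolf]
2. Keeper goes back to the lower station with the rabbit.  [the lower station: the hen, the mouse, the pigeon, the rabbit | the upper station: the wolf]
3. Keeper goes to the upper station with the hen and the rabbit.  [the lower station: the mouse, the pigeon | the upper station: the hen, the rabbit, the wolf]
4. Keeper goes back to the lower station with the wolf.  [the lower station: the mouse, the pigeon, the wolf | the upper station: the hen, the rabbit]
5. Keeper goes to the upper station with the mouse and the pigeon.  [the lower station: the wolf | the upper station: the hen, the mouse, the pigeon, the rabbit]
6. Keeper goes back to the lower station with the rabbit.  [the lower station: the rabbit, the wolf | the upper station: the hen, the mouse, the pigeon]
7. Keeper goes to the upper station with the rabbit and the wolf.  [the lower station: — | the upper station: the hen, the mouse, the pigeon, the rabbit, the wolf]

7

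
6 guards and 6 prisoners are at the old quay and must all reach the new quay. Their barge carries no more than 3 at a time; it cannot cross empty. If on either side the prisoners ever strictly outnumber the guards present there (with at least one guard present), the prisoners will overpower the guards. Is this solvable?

No

Following every safe sequence of crossings from the start, the most of the 12 that can be at the new quay as the barge arrives there on crossings 1, 3, 5 is 3, 5, 6 respectively; the best ever achieved is 6 of 12.
From crossing 7 on, no configuration arises that was not already reachable earlier: only 17 distinct safe configurations (who is on which side, and where the barge is) can ever be reached, none of them has everyone across, and every continuation just revisits them. They are: 0 guards + 0 prisoners across (barge back at the start); 0 guards + 1 prisoner across (barge there); 0 guards + 1 prisoner across (barge back at the start); 0 guards + 2 prisoners across (barge there); 0 guards + 2 prisoners across (barge back at the start); 0 guards + 3 prisoners across (barge there); 0 guards + 3 prisoners across (barge back at the start); 0 guards + 4 prisoners across (barge there); 0 guards + 4 prisoners across (barge back at the start); 0 guards + 5 prisoners across (barge there); 0 guards + 5 prisoners across (barge back at the start); 0 guards + 6 prisoners across (barge there); 1 guard + 1 prisoner across (barge there); 1 guard + 1 prisoner across (barge back at the start); 2 guards + 2 prisoners across (barge there); 2 guards + 2 prisoners across (barge back at the start); 3 guards + 3 prisoners across (barge there). So no valid plan exists.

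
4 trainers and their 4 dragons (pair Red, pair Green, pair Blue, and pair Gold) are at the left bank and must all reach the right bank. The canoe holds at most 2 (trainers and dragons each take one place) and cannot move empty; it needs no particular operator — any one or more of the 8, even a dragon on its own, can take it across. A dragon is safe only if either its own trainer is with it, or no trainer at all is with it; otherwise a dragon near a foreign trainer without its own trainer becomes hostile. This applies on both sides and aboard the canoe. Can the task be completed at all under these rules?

No

Following every safe sequence of crossings from the start, the most of the 8 that can be at the right bank as the canoe arrives there on crossings 1, 3, 5 is 2, 3, 4 respectively; the best ever achieved is 4 of 8.
From crossing 7 on, no configuration arises that was not already reachable earlier: only 44 distinct safe configurations (who is on which side, and where the canoe is) can ever be reached, none of them has everyone across, and every continuation just revisits them. So no valid plan exists.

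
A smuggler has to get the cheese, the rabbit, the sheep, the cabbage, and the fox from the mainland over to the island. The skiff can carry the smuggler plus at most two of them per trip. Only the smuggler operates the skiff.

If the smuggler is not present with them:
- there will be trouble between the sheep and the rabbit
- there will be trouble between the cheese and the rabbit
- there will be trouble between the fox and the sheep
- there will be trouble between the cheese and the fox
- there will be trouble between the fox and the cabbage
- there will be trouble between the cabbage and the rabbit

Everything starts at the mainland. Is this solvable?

Yes

1. Smuggler goes to the island with the fox and the rabbit.  [the mainland: the cabbage, the cheese, the sheep | the island: the fox, the rabbit]
2. Smuggler goes back to the mainland alone.  [the mainland: the cabbage, the cheese, the sheep | the island: the fox, the rabbit]
3. Smuggler goes to the island with the cheese.  [the mainland: the cabbage, the sheep | the island: the cheese, the fox, the rabbit]
4. Smuggler goes back to the mainland with the fox and the rabbit.  [the mainland: the cabbage, the fox, the rabbit, the sheep | the island: the cheese]
5. Smuggler goes to the island with the cabbage and the sheep.  [the mainland: the fox, the rabbit | the island: the cabbage, the cheese, the sheep]
6. Smuggler goes back to the mainland alone.  [the mainland: the fox, the rabbit | the island: the cabbage, the cheese, the sheep]
7. Smuggler goes to the island with the fox and the rabbit.  [the mainland: — | the island: the cabbage, the cheese, the fox, the rabbit, the sheep]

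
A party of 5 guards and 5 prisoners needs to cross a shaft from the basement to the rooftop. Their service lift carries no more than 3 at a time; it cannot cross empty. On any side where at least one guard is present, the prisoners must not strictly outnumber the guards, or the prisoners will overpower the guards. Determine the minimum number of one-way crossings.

Counting alone: each trip to the rooftop takes at most 3 across and each return brings at least 1 back, so after t trips out (and t−1 returns) at most 3t − (t−1) of the 10 are across; that first reaches 10 at t = 5, so at least 9 crossings are needed.
The safety rule pushes this higher. Following every safe sequence of crossings, the most of the 10 that can be at the rooftop as the service lift arrives there on crossing 9 is 9 — never all 10.
So no plan with fewer than 11 crossings exists, and this one achieves 11:
1. 2 prisoners → the rooftop.  (the basement: 5G 3P; the rooftop: 0G 2P)
2. 1 prisoner ← the basement.  (the basement: 5G 4P; the rooftop: 0G 1P)
3. 3 prisoners → the rooftop.  (the basement: 5G 1P; the rooftop: 0G 4P)
4. 1 prisoner ← the basement.  (the basement: 5G 2P; the rooftop: 0G 3P)
5. 3 guards → the rooftop.  (the basement: 2G 2P; the rooftop: 3G 3P)
6. 1 guard and 1 prisoner ← the basement.  (the basement: 3G 3P; the rooftop: 2G 2P)
7. 3 guards → the rooftop.  (the basement: 0G 3P; the rooftop: 5G 2P)
8. 1 prisoner ← the basement.  (the basement: 0G 4P; the rooftop: 5G 1P)
9. 2 prisoners → the rooftop.  (the basement: 0G 2P; the rooftop: 5G 3P)
10. 1 prisoner ← the basement.  (the basement: 0G 3P; the rooftop: 5G 2P)
11. 3 prisoners → the rooftop.  (the basement: 0G 0P; the rooftop: 5G 5P)

11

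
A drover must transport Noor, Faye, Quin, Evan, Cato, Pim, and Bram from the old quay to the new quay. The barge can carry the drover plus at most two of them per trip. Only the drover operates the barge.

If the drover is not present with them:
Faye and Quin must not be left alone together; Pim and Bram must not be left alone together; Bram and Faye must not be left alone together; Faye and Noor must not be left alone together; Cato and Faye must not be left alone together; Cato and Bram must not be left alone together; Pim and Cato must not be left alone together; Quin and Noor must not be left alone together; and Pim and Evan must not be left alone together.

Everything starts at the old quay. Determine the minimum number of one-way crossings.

impossible

Whatever the first load, the items left behind include a forbidden pair without the drover. No opening move is safe, so no plan exists.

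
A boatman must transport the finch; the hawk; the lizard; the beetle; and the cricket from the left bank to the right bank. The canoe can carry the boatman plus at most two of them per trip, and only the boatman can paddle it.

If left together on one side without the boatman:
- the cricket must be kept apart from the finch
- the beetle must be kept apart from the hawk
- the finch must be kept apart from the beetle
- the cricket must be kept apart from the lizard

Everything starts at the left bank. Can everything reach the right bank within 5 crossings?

No

Counting alone: the boatman can take at most 2 across per trip to the right bank, so moving all 5 needs at least 3 loaded trips out, with a return between consecutive ones — at least 5 crossings.
The safety rule pushes this higher. Following every safe sequence of crossings, the most of the 5 that can be at the right bank as the canoe arrives there on crossing 5 is 4 — never all 5.
So the move cannot be finished within 5 crossings. (The shortest complete plan takes 7:)
1. Boatman goes to the right bank with the beetle and the cricket.  [the left bank: the finch, the hawk, the lizard | the right bank: the beetle, the cricket]
2. Boatman goes back to the left bank alone.  [the left bank: the finch, the hawk, the lizard | the right bank: the beetle, the cricket]
3. Boatman goes to the right bank with the finch.  [the left bank: the hawk, the lizard | the right bank: the beetle, the cricket, the finch]
4. Boatman goes back to the left bank with the beetle and the cricket.  [the left bank: the beetle, the cricket, the hawk, the lizard | the right bank: the finch]
5. Boatman goes to the right bank with the hawk and the lizard.  [the left bank: the beetle, the cricket | the right bank: the finch, the hawk, the lizard]
6. Boatman goes back to the left bank alone.  [the left bank: the beetle, the cricket | the right bank: the finch, the hawk, the lizard]
7. Boatman goes to the right bank with the beetle and the cricket.  [the left bank: — | the right bank: the beetle, the cricket, the finch, the hawk, the lizard]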